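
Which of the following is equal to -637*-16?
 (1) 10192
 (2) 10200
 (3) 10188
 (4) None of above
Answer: 1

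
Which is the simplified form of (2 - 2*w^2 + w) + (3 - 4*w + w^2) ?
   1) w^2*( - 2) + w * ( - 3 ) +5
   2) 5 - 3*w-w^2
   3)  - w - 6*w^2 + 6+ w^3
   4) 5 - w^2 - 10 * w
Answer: 2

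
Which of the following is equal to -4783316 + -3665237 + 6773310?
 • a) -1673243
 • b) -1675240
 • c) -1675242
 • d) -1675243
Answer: d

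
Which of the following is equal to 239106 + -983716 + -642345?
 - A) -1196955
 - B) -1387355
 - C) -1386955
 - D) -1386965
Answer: C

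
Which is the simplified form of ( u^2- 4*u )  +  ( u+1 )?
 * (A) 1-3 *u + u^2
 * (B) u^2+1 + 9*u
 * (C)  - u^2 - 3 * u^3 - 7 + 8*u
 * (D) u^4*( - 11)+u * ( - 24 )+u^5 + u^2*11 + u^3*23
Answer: A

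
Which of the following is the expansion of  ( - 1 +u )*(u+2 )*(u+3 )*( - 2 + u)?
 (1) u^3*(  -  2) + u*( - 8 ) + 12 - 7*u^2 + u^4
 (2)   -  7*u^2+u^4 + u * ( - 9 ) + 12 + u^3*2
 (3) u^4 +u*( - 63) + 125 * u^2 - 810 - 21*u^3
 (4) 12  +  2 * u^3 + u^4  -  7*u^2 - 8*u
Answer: 4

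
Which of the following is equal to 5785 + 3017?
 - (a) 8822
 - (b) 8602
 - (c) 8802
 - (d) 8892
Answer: c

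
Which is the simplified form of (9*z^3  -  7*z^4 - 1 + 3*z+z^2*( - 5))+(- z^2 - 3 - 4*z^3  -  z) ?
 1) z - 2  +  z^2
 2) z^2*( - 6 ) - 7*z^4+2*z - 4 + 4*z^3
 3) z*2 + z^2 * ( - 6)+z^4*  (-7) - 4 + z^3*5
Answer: 3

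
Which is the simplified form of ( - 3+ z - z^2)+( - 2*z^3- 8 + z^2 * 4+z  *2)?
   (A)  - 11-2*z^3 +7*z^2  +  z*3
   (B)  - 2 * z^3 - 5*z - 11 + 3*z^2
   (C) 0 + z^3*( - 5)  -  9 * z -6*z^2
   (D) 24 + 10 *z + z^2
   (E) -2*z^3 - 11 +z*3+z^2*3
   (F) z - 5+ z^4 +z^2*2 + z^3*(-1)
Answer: E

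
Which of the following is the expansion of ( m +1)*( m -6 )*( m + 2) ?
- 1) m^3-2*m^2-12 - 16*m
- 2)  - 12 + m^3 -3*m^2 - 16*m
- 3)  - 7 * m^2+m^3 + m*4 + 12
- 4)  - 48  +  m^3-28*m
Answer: 2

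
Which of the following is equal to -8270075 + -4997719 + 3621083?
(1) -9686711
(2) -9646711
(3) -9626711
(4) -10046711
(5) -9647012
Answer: 2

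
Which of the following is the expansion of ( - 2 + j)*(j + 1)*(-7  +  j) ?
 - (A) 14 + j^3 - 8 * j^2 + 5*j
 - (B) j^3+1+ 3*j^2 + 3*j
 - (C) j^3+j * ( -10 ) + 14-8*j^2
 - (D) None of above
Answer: A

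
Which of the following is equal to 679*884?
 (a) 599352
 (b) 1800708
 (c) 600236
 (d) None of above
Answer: c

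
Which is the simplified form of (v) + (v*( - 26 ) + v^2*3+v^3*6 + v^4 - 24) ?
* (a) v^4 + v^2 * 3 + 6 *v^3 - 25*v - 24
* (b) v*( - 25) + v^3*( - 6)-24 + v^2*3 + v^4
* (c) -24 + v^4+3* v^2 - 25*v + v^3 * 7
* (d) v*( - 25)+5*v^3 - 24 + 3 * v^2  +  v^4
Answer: a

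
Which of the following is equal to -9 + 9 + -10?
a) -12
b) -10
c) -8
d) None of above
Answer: b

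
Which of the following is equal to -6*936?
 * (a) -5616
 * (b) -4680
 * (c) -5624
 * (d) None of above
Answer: a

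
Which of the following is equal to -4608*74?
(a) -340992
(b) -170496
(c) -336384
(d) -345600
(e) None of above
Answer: a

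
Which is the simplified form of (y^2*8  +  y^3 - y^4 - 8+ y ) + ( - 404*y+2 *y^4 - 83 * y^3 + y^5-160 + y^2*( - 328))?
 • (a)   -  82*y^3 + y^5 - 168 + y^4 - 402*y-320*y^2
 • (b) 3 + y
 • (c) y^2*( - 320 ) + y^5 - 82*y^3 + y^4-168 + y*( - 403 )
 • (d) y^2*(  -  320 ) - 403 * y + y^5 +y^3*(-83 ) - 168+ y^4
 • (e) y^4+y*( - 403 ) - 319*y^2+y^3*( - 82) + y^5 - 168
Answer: c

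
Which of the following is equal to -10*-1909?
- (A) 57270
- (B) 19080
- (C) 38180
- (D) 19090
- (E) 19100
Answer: D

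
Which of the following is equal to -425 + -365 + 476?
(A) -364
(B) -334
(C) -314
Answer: C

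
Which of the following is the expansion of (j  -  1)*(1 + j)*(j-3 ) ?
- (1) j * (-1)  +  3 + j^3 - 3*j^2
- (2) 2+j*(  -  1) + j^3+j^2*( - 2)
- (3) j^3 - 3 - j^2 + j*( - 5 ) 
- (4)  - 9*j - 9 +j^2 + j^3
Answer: 1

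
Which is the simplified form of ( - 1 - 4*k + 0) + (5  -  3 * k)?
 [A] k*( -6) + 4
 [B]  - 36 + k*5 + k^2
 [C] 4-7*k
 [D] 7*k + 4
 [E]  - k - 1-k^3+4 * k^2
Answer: C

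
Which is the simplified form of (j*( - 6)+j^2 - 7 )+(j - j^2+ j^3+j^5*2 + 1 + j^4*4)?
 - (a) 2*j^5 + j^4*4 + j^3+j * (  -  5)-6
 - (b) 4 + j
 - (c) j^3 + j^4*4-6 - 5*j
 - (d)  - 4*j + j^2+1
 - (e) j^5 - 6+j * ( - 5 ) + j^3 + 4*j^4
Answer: a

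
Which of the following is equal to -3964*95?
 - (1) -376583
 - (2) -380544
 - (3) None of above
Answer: 3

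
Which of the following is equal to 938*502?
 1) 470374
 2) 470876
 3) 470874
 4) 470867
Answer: 2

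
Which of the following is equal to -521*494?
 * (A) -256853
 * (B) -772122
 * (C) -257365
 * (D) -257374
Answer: D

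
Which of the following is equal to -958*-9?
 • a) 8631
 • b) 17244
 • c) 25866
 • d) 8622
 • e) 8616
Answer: d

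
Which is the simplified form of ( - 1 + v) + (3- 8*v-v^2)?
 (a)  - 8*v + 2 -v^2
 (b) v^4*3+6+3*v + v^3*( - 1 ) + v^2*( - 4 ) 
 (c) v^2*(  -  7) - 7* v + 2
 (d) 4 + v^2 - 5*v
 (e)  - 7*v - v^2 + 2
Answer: e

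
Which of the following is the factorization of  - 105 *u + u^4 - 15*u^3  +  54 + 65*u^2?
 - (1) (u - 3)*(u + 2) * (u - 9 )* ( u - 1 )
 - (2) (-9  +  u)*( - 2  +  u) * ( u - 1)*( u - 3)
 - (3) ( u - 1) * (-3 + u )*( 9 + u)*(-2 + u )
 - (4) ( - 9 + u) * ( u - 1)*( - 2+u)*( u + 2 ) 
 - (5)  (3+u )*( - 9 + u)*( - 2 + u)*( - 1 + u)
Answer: 2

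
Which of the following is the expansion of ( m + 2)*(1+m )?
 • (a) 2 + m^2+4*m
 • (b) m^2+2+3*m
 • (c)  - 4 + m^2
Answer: b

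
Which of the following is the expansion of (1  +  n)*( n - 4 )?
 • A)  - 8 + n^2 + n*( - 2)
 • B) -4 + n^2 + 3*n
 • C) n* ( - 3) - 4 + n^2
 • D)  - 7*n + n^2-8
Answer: C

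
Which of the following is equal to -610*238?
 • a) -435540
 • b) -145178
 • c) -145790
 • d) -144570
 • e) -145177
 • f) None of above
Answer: f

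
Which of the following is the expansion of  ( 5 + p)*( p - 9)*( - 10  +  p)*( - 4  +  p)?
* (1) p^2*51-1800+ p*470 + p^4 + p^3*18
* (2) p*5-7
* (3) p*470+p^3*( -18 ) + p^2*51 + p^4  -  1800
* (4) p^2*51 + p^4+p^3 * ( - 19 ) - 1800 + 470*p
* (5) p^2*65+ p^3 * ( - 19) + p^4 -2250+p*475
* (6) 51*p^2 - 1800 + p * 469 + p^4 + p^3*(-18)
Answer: 3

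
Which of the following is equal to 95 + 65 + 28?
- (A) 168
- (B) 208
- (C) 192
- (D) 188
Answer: D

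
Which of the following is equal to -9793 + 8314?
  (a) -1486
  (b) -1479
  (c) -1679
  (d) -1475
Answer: b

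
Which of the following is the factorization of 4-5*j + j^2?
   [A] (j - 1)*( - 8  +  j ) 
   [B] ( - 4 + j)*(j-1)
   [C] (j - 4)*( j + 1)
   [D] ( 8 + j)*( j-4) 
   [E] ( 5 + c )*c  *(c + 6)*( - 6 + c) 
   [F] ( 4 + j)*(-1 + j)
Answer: B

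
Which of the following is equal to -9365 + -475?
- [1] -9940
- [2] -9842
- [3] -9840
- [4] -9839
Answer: 3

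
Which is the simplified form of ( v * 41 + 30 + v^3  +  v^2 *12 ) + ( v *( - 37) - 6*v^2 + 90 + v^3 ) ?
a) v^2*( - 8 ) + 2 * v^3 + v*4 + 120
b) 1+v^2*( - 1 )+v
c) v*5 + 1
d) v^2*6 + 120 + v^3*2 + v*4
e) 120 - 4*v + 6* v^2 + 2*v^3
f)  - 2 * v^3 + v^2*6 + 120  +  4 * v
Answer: d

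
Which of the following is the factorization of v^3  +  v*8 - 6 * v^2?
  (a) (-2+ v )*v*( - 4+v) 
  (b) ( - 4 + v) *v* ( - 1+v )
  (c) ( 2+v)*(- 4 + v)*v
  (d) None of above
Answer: a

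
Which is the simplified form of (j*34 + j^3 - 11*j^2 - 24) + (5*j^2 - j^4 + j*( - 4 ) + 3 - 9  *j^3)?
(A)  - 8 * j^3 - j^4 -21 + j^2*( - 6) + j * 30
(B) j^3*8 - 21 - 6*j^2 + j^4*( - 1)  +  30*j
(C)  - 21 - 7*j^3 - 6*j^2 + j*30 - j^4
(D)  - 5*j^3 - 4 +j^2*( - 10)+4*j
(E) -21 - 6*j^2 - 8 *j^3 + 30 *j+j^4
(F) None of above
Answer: A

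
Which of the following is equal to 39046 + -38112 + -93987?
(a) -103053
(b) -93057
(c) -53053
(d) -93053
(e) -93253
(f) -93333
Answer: d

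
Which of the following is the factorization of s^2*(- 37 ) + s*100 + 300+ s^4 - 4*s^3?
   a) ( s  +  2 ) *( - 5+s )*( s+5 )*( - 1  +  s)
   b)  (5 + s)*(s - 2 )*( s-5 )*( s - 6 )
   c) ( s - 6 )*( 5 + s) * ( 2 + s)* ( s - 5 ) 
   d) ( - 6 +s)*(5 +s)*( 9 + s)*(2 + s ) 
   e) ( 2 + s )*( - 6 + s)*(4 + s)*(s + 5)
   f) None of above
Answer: c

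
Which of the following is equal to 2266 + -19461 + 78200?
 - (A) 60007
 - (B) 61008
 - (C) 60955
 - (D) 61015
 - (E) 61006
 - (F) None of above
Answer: F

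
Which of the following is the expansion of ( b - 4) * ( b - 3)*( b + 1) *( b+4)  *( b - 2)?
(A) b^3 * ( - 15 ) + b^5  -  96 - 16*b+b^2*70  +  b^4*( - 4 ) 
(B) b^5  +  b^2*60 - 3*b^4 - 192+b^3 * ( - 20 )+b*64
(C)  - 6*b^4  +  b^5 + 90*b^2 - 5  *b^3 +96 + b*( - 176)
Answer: A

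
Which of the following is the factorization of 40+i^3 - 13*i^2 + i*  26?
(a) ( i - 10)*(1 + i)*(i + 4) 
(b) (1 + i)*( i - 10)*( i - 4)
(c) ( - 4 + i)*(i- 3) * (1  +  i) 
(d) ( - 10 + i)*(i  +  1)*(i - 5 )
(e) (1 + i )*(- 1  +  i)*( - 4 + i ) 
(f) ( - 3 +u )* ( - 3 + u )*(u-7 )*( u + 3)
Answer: b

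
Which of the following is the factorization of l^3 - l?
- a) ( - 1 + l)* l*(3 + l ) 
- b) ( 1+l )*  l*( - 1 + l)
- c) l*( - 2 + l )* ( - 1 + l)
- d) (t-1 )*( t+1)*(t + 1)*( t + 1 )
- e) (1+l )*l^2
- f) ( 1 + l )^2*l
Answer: b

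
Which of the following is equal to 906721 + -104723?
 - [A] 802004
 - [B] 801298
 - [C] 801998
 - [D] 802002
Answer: C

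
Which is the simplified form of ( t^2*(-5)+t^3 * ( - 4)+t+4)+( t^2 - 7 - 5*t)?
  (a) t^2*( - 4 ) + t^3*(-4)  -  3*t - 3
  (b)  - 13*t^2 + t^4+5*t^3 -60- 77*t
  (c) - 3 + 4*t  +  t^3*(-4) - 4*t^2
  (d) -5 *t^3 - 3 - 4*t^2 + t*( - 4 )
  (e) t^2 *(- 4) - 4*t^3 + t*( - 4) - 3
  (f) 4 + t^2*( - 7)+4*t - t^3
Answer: e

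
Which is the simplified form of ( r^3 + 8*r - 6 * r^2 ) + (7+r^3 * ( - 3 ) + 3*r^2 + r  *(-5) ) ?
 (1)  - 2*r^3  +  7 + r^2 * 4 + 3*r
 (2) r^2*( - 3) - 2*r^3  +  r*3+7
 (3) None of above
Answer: 2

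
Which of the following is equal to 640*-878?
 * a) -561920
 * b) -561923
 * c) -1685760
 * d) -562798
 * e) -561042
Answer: a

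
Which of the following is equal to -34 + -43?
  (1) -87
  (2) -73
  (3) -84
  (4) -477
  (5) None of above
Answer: 5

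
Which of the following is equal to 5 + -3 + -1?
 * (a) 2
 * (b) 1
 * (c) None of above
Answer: b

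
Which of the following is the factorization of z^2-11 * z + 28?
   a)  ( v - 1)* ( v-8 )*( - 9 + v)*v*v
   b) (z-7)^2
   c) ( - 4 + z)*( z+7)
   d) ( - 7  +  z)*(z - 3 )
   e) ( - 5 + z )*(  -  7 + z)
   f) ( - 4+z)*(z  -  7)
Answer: f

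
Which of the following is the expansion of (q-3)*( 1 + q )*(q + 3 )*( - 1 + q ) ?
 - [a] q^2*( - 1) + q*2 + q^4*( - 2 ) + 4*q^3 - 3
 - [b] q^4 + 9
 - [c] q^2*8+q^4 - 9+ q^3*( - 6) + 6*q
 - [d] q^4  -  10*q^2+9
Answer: d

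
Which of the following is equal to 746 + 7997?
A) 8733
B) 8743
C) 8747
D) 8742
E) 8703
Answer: B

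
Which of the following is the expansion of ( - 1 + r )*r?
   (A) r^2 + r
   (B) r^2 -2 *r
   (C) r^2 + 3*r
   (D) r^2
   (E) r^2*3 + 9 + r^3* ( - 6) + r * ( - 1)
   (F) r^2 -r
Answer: F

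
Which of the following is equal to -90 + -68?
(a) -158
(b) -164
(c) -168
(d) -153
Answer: a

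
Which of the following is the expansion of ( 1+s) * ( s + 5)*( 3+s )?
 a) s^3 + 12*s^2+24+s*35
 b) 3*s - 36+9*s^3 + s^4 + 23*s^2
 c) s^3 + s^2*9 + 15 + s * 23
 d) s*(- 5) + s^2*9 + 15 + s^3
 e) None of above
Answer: c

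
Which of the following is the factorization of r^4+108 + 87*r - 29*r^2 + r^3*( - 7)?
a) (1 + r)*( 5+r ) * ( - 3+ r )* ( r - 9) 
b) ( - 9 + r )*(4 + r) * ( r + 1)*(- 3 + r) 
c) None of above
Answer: b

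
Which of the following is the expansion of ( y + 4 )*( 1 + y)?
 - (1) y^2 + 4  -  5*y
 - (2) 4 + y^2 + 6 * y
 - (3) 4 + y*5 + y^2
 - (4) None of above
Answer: 3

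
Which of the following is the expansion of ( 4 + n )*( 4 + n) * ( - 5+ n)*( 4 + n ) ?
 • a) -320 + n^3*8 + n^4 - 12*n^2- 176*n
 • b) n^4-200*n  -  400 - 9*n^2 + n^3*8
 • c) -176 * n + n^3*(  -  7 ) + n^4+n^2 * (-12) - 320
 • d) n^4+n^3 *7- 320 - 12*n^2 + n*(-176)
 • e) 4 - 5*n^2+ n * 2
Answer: d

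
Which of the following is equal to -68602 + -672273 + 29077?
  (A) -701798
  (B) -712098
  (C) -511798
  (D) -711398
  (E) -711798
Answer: E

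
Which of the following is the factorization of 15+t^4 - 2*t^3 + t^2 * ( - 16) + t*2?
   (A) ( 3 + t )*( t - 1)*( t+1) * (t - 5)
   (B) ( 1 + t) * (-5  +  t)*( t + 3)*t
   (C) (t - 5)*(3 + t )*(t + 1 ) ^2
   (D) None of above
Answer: A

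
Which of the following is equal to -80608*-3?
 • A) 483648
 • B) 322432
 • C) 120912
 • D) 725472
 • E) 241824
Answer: E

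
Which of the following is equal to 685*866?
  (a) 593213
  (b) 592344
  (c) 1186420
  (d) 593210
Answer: d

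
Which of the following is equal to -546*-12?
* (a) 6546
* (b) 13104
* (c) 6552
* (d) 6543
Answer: c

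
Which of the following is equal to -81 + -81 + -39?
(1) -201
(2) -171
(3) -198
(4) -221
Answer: 1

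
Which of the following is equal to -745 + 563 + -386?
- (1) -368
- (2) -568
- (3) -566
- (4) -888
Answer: 2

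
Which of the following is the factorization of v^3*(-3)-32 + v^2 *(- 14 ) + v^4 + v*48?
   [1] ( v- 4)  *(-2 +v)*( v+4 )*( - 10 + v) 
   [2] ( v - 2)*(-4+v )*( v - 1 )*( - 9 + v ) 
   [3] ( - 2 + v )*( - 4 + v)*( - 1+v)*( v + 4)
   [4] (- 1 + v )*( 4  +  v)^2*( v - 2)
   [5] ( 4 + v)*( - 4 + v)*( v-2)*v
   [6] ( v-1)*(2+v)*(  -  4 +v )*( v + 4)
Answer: 3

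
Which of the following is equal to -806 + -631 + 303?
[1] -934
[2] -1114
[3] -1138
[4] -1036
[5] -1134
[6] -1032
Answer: 5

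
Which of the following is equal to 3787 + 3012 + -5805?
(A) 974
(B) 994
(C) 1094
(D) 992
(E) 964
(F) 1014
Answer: B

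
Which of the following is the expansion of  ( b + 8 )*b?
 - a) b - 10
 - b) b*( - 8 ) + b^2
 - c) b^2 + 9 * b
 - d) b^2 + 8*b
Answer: d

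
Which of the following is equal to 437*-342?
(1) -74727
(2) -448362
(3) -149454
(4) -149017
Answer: 3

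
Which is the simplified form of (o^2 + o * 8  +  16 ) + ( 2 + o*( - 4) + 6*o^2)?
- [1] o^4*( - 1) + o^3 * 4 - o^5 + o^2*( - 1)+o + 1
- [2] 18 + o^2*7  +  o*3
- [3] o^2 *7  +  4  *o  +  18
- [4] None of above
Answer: 3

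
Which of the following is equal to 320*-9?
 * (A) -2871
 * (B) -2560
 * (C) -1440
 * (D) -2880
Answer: D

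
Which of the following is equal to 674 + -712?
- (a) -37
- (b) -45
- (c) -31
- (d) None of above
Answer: d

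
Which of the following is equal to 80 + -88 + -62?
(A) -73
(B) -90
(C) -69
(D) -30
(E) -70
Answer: E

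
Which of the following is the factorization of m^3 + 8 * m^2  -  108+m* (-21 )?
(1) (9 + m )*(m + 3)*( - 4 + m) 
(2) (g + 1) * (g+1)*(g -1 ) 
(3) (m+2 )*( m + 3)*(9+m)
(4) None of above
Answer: 1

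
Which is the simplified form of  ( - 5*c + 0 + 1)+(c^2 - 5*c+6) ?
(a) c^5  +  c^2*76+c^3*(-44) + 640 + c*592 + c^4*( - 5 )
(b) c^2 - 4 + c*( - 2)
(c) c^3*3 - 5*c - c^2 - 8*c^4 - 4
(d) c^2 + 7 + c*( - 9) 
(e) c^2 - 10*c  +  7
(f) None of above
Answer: e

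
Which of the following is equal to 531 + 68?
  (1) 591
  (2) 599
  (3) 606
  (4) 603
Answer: 2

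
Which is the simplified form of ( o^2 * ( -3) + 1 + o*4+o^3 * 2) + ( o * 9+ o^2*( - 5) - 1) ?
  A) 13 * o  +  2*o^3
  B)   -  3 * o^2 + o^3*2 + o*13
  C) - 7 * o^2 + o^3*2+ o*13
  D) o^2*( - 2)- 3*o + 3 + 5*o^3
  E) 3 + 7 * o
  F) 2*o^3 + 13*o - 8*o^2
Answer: F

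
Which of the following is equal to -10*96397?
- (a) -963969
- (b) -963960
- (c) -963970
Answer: c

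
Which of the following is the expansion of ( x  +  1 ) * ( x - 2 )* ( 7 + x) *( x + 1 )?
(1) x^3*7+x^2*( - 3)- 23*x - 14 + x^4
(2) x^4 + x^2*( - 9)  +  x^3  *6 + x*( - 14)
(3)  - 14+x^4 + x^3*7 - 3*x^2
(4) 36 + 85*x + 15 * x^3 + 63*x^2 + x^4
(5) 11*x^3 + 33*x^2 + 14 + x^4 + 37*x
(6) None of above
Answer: 1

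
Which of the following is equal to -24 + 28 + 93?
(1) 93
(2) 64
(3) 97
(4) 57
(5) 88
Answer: 3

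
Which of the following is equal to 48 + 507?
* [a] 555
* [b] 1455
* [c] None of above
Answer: a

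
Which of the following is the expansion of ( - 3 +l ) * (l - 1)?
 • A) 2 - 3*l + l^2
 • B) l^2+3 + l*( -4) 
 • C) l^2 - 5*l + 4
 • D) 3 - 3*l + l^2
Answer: B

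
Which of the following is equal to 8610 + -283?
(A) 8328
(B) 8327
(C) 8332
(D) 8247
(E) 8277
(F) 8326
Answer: B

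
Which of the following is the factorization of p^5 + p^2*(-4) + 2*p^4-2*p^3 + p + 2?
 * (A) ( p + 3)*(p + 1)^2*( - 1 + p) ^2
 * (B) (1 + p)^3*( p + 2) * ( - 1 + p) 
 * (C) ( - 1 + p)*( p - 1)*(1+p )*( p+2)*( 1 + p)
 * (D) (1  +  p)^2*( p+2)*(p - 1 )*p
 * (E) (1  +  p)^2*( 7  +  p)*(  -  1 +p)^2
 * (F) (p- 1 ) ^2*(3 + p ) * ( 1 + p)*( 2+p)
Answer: C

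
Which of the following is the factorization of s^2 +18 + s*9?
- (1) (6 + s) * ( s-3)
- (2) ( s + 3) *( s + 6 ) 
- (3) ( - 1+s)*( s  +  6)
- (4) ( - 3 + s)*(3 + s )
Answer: 2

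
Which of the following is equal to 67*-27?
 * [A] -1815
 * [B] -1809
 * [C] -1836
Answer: B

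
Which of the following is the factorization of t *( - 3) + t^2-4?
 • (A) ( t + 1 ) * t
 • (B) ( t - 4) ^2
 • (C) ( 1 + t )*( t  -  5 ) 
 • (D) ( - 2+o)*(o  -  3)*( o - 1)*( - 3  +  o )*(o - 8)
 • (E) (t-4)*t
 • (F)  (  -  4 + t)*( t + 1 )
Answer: F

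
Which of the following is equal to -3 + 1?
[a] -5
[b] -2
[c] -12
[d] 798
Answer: b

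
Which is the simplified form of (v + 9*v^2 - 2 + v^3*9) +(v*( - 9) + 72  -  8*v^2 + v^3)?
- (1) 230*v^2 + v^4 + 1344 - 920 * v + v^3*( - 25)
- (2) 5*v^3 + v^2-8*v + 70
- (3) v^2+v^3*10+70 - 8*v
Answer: 3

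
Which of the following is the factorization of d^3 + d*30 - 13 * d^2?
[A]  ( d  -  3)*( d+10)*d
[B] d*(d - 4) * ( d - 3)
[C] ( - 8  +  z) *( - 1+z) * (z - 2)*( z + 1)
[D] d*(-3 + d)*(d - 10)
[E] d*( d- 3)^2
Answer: D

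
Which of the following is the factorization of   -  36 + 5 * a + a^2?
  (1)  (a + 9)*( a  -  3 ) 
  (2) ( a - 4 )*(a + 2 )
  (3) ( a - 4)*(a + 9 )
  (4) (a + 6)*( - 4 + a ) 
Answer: 3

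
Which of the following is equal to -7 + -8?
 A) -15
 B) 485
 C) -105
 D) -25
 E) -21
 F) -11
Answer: A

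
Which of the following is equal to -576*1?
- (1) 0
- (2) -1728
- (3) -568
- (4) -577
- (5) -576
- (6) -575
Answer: 5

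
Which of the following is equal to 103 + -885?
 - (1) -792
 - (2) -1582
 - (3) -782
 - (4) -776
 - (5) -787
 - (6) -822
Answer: 3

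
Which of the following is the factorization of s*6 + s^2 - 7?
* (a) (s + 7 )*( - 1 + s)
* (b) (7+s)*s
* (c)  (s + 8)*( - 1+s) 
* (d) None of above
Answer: a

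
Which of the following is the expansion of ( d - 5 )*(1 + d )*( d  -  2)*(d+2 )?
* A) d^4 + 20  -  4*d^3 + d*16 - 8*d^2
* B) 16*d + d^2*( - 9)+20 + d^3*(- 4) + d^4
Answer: B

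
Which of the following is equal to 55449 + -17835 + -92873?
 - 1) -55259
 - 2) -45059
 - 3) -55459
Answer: 1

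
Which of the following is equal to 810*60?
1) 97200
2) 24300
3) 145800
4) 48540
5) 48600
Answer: 5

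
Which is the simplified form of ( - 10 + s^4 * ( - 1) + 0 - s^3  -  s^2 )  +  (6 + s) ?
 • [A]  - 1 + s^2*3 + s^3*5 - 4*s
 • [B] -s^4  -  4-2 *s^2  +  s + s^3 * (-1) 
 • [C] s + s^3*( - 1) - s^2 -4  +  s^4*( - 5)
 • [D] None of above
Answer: D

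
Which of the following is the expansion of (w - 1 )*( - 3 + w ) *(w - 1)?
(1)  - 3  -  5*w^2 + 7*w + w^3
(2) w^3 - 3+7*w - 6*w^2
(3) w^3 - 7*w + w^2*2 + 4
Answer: 1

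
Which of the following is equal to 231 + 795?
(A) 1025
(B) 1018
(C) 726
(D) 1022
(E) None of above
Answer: E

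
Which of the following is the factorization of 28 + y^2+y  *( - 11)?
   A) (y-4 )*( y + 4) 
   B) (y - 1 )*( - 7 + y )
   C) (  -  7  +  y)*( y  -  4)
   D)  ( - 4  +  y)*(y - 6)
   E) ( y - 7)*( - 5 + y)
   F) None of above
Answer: C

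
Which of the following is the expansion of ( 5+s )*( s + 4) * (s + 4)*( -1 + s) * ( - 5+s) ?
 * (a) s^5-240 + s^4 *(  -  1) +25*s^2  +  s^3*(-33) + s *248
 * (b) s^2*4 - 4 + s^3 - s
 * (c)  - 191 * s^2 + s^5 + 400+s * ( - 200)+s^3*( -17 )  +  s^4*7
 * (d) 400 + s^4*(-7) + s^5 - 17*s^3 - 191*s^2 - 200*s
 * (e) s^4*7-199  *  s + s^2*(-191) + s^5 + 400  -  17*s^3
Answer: c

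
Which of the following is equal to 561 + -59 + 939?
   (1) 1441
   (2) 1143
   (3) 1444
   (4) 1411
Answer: 1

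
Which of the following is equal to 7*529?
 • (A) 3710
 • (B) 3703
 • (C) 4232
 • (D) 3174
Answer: B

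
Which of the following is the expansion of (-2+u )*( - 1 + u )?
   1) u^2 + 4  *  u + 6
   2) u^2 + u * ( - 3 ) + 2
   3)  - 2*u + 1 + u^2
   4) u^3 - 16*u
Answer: 2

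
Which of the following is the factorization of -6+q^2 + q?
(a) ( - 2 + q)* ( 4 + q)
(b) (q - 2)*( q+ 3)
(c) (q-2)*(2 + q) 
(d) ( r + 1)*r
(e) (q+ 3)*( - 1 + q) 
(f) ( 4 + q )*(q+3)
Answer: b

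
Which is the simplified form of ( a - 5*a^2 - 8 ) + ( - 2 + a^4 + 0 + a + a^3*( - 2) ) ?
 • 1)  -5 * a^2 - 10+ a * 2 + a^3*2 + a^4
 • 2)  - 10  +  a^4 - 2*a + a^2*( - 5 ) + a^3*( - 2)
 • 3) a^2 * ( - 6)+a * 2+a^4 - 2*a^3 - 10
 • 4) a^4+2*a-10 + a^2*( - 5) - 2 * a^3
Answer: 4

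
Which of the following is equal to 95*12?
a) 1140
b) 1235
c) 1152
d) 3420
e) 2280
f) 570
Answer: a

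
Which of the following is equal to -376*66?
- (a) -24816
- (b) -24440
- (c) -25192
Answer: a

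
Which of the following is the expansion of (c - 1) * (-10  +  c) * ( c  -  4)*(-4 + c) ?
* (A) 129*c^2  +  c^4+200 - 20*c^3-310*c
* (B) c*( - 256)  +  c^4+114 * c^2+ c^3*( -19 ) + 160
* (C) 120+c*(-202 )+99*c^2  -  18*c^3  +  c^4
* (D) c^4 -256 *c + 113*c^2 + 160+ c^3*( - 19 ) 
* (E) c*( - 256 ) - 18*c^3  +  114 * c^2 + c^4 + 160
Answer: B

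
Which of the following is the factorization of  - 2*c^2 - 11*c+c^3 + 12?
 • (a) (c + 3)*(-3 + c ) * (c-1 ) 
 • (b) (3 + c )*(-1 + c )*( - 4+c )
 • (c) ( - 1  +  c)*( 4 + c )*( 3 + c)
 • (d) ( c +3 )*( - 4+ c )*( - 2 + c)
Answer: b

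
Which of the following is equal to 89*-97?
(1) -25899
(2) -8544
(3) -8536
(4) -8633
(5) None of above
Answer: 4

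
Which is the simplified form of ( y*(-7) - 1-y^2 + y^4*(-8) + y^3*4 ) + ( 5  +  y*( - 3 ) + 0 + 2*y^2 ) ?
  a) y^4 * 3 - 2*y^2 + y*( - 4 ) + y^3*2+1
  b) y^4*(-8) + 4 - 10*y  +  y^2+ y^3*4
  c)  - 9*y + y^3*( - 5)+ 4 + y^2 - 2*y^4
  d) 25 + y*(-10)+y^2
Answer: b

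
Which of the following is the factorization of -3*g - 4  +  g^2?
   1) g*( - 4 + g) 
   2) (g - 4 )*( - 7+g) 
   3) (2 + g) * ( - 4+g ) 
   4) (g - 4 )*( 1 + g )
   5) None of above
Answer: 4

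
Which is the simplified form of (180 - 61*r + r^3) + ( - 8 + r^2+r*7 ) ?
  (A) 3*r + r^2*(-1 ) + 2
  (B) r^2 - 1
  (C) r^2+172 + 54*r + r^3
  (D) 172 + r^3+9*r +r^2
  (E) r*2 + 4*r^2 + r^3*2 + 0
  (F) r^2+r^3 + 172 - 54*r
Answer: F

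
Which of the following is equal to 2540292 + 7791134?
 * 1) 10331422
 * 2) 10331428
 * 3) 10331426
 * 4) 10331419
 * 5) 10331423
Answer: 3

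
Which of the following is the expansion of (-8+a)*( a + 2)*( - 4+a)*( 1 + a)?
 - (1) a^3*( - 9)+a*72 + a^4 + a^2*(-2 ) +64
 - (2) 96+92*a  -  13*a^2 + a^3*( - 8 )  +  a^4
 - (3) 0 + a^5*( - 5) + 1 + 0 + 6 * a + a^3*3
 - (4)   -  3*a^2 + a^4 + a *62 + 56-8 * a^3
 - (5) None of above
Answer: 1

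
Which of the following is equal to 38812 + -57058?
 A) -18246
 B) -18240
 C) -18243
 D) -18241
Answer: A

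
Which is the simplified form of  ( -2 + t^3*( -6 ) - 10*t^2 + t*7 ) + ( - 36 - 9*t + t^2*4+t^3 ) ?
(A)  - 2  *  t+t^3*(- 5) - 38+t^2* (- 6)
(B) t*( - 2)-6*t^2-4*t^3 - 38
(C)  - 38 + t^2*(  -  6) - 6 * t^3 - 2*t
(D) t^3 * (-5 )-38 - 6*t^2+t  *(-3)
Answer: A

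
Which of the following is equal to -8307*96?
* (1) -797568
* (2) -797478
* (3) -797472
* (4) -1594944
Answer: 3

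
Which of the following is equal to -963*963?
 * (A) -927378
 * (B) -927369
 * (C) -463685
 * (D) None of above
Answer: B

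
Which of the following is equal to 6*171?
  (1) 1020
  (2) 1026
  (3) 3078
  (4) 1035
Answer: 2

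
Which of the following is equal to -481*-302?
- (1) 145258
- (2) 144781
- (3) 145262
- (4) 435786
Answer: 3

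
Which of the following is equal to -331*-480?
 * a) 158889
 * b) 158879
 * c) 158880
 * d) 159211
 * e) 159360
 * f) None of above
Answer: c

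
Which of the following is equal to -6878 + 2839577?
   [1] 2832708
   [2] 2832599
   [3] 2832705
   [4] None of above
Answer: 4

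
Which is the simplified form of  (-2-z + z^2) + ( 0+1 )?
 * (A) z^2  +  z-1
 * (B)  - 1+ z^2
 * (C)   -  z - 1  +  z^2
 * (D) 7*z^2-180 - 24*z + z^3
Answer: C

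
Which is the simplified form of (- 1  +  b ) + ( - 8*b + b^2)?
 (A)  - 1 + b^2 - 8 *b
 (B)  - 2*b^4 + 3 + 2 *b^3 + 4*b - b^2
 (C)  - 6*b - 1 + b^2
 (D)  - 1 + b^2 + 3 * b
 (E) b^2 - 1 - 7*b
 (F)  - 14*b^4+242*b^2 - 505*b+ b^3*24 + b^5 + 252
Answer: E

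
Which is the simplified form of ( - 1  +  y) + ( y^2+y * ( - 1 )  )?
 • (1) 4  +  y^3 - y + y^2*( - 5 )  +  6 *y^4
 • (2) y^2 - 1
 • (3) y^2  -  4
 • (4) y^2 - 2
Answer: 2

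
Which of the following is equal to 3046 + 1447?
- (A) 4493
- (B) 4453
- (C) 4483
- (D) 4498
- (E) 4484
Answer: A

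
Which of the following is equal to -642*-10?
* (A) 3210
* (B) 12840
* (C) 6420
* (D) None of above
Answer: C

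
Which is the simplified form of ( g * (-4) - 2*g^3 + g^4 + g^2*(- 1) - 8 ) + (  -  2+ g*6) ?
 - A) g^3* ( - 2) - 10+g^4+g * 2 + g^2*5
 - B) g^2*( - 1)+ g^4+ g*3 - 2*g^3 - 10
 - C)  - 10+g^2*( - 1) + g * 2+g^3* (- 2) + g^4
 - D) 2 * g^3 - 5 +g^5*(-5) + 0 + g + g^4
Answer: C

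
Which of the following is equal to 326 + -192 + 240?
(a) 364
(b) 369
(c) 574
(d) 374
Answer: d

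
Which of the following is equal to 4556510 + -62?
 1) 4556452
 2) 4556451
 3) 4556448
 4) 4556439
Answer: 3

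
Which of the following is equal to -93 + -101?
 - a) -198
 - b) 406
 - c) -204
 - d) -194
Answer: d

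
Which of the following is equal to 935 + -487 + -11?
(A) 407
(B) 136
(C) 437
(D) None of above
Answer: C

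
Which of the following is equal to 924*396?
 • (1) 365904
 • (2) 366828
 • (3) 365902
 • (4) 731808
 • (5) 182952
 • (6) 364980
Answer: 1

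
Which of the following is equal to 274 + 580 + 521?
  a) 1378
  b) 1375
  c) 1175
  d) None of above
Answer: b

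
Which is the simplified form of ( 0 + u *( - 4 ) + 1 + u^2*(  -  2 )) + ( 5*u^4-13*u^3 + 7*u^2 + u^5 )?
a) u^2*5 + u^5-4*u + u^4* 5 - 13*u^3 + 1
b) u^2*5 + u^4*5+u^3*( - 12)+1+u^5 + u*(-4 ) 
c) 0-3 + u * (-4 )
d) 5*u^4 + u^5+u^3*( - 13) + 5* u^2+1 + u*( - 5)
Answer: a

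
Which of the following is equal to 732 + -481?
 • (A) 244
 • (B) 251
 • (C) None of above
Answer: B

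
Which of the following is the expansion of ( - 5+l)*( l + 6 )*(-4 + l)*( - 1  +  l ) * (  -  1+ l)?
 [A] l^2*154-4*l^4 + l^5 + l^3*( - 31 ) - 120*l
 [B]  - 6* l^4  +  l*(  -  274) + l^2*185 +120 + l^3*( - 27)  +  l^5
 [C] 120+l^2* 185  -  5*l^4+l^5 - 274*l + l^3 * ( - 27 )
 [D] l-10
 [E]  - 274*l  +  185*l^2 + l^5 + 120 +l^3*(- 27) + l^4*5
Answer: C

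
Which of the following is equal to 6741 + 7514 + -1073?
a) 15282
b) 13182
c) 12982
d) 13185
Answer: b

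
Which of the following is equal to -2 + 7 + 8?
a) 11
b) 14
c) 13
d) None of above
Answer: c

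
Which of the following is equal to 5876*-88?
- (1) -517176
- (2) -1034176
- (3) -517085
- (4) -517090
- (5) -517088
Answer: 5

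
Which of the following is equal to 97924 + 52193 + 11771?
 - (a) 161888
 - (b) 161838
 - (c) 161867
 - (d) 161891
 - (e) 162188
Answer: a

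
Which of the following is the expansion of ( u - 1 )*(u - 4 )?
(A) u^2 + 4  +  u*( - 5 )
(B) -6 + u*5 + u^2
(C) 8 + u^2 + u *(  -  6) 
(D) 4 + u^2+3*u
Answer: A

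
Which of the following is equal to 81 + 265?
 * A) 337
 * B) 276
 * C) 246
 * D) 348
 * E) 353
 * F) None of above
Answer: F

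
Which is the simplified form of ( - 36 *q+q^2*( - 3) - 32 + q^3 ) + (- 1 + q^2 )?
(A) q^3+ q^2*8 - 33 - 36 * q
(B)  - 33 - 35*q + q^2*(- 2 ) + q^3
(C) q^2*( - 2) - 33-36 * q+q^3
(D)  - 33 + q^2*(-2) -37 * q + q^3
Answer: C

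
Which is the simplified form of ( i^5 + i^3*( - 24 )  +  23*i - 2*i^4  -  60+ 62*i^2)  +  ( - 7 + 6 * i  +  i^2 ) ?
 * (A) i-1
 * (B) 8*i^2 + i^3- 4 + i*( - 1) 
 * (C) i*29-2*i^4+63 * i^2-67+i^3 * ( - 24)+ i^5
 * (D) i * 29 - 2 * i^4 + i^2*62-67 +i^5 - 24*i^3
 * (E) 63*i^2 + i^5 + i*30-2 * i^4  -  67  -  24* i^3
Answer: C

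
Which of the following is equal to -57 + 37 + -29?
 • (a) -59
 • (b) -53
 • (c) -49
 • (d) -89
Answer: c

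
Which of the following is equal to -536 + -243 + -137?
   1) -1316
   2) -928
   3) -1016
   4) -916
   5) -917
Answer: 4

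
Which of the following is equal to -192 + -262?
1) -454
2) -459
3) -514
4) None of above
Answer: 1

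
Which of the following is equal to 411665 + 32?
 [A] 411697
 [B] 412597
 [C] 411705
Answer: A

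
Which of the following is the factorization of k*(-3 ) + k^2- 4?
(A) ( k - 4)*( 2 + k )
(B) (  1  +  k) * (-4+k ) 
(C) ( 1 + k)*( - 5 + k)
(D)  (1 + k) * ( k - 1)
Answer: B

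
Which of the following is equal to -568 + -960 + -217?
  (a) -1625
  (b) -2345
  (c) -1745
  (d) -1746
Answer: c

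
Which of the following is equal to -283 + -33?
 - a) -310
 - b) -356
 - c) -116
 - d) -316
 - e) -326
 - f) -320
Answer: d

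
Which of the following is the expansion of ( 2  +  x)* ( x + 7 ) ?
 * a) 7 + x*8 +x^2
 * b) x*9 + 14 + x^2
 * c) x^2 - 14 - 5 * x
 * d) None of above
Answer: b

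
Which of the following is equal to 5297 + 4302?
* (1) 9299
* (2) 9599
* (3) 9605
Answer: 2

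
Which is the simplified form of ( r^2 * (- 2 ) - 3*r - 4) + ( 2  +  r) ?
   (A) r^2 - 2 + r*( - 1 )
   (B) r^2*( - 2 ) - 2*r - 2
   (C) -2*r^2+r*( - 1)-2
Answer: B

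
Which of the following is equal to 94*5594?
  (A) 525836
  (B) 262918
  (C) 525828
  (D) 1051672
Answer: A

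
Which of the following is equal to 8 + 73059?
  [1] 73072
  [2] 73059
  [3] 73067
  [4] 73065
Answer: 3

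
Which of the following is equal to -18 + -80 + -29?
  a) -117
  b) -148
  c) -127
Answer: c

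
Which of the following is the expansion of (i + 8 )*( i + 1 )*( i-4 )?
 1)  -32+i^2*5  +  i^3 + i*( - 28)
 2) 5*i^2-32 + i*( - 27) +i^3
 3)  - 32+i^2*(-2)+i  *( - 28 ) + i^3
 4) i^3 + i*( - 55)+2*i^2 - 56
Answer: 1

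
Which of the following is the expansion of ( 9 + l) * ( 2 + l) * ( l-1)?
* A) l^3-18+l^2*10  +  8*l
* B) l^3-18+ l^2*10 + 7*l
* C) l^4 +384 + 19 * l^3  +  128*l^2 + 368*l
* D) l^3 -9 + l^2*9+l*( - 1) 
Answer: B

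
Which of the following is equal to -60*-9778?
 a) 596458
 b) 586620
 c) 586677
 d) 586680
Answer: d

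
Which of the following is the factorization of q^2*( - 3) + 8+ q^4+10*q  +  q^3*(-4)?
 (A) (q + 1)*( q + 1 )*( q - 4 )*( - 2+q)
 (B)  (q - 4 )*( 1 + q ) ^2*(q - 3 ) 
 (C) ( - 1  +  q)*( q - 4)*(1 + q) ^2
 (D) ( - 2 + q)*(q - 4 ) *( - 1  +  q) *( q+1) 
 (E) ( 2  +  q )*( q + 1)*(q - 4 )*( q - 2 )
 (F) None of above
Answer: A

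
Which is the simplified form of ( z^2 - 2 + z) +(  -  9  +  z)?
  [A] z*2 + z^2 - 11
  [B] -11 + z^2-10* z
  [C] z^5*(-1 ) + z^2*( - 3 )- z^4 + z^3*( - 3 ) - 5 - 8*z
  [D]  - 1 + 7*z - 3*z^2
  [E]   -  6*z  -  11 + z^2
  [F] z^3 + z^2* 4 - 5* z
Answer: A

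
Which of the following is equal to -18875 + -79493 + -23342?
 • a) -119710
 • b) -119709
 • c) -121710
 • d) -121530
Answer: c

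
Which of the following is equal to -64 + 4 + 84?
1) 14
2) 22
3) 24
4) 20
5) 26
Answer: 3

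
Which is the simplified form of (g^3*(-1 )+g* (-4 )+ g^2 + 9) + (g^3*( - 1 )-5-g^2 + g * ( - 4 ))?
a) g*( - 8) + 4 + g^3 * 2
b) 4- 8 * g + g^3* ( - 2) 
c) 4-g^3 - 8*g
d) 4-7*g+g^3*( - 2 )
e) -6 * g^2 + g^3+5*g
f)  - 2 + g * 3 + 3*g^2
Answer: b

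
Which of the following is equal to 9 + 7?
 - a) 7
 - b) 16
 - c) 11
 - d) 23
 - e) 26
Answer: b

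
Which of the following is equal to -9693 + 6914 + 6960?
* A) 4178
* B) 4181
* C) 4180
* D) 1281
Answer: B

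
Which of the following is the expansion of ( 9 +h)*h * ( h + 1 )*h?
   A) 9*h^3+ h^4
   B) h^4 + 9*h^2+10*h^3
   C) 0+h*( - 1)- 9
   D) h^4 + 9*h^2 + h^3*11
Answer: B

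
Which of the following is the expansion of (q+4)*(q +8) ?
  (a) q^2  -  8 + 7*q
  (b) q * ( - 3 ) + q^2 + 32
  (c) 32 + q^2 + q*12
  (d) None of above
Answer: c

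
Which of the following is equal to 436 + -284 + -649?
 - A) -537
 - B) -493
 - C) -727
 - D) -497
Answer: D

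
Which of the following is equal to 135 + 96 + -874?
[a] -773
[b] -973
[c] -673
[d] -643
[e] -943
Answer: d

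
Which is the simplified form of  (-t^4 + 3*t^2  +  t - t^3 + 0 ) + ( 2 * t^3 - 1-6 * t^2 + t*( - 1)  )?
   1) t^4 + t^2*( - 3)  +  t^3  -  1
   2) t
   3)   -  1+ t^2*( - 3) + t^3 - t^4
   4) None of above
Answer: 3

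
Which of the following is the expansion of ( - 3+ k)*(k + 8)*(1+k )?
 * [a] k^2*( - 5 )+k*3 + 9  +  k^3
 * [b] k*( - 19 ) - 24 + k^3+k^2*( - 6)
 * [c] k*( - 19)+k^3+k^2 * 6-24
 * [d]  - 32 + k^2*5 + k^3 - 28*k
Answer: c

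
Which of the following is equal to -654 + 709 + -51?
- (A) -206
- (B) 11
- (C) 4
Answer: C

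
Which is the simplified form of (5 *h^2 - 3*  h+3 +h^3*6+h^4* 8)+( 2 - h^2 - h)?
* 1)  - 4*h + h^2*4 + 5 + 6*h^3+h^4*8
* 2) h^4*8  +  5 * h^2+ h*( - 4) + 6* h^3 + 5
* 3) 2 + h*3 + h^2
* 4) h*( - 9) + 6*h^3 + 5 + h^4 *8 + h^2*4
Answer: 1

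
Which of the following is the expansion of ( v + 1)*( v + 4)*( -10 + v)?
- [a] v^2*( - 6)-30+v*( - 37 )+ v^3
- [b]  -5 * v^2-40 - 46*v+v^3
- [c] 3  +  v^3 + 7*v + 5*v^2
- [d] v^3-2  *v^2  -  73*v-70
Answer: b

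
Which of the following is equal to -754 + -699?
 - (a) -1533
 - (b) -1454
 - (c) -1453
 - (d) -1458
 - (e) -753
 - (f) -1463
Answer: c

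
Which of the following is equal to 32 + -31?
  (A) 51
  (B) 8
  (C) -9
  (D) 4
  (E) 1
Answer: E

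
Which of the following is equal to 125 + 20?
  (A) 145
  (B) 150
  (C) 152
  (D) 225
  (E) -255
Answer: A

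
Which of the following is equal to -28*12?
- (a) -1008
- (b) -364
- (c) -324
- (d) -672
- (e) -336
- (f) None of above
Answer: e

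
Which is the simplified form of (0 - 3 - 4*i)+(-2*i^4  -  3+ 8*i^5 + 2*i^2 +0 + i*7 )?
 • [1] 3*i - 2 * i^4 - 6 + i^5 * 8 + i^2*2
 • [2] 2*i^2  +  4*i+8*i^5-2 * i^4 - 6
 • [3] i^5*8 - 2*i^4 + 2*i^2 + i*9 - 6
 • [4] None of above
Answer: 1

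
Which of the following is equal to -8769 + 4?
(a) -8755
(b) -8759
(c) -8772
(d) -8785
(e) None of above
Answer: e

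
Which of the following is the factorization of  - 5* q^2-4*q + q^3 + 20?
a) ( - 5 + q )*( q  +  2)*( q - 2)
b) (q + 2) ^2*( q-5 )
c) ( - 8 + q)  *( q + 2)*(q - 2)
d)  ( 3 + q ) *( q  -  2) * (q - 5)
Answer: a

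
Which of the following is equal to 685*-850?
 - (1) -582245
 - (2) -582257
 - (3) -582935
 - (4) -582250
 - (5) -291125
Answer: 4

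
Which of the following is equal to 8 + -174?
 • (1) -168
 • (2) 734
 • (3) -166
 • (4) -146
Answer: 3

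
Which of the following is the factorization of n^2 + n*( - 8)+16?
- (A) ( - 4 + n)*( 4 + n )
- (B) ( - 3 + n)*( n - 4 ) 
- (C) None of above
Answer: C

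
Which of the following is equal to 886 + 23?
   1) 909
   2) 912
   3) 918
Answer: 1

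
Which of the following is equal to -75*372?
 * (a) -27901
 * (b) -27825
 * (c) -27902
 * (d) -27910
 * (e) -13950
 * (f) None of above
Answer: f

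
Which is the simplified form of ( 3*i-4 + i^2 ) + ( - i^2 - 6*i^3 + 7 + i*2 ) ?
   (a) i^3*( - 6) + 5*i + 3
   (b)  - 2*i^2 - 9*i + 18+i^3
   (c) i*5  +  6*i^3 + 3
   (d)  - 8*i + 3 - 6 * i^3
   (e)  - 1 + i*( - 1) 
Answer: a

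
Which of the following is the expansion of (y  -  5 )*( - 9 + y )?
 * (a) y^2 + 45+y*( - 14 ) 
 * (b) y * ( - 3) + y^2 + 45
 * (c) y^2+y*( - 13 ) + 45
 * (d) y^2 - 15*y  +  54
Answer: a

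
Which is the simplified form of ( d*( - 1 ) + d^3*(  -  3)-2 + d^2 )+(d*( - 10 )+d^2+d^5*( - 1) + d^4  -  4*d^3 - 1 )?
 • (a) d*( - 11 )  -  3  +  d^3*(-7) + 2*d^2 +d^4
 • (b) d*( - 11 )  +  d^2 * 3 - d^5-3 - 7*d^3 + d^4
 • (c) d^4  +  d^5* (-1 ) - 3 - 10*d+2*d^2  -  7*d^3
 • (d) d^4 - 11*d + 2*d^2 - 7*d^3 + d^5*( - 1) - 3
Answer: d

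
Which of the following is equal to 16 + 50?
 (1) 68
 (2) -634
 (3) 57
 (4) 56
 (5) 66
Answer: 5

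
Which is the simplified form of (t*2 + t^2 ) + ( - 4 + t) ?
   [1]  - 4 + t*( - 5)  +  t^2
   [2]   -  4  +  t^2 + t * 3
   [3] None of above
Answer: 2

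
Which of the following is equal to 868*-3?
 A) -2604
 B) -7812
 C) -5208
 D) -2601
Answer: A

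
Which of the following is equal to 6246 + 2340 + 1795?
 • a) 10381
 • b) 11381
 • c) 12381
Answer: a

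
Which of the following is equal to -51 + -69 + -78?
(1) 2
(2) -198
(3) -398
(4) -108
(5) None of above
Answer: 2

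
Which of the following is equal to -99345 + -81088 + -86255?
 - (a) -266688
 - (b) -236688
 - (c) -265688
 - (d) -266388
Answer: a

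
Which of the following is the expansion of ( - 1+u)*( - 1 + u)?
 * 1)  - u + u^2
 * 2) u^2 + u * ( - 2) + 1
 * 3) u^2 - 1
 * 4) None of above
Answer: 2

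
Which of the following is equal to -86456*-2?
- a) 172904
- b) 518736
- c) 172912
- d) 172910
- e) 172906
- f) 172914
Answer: c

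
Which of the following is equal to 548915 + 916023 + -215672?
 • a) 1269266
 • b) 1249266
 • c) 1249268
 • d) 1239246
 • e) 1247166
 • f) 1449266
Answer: b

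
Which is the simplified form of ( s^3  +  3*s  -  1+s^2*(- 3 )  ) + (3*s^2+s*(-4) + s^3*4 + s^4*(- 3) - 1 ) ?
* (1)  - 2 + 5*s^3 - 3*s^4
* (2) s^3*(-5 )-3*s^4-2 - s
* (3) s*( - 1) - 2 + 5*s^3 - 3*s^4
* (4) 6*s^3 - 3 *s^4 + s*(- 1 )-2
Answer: 3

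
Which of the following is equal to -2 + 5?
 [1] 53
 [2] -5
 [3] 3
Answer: 3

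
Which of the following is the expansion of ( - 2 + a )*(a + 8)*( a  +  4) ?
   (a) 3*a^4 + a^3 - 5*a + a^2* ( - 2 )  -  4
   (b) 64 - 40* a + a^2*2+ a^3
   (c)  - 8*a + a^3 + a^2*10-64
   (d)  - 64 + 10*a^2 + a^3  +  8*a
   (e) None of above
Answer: d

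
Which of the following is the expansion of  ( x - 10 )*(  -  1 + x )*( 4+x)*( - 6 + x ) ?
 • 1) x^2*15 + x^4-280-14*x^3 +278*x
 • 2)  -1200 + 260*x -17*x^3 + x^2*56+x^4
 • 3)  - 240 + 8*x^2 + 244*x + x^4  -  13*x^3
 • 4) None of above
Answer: 3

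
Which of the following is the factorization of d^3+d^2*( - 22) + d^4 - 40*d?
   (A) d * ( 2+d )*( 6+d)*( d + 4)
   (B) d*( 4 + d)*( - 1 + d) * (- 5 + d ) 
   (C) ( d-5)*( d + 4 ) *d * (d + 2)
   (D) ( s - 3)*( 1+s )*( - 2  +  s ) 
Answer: C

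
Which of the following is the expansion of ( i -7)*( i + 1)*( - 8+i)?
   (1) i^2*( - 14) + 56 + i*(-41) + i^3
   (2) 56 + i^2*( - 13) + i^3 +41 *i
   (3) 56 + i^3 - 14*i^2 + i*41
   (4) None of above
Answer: 3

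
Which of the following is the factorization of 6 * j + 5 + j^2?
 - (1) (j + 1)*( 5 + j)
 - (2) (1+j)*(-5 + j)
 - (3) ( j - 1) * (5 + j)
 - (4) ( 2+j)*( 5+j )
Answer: 1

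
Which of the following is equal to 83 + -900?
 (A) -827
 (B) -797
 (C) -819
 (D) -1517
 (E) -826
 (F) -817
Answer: F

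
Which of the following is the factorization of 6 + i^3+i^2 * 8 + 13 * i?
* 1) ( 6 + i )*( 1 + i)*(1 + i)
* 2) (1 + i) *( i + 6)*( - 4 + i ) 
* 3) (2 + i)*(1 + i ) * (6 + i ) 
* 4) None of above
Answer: 1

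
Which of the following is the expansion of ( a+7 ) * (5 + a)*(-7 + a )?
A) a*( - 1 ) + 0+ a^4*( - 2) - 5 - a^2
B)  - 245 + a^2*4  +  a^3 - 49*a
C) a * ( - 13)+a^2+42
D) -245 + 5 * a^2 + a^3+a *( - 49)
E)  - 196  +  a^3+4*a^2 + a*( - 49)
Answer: D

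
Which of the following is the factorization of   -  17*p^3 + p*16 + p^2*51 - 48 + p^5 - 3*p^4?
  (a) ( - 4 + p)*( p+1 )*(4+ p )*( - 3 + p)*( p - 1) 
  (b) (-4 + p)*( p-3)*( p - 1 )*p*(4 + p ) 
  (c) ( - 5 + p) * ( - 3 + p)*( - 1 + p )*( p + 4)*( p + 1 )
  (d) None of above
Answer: a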